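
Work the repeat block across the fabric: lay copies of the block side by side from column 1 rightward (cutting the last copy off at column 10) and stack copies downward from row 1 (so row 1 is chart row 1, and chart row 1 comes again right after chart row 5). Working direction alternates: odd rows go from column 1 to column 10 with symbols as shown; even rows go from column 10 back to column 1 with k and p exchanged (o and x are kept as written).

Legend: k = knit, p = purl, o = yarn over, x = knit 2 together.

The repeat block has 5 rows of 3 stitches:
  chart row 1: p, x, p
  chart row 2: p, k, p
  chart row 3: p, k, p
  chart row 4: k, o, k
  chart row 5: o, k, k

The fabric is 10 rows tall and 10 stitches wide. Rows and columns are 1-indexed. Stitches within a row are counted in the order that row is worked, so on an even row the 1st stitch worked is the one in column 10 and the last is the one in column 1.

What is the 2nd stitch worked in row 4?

Row 4: (4-1) mod 5 = 3, so use chart row 4. Even row -> WS.
Chart row 4 tiled across columns 1-10: k o k k o k k o k k
Wrong side: read the tiled row from column 10 down to 1 and exchange k with p (leave o, x).
Row 4 as worked: p p o p p o p p o p
The 2nd stitch worked is p.

Result:
p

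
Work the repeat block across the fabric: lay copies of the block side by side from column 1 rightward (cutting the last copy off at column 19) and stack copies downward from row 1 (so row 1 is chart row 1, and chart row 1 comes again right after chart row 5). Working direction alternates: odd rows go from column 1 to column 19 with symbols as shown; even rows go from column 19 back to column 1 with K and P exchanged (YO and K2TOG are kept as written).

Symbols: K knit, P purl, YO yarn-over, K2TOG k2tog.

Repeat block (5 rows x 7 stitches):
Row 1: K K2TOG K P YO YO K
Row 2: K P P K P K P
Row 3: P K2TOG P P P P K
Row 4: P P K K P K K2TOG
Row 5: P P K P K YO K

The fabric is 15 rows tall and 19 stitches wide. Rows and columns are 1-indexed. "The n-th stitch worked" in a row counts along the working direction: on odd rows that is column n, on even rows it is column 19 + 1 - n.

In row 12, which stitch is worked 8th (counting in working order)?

Row 12: (12-1) mod 5 = 1, so use chart row 2. Even row -> WS.
Chart row 2 tiled across columns 1-19: K P P K P K P K P P K P K P K P P K P
WS row: flip the tiled sequence (start at column 19) and apply K<->P; YO and K2TOG stay.
Row 12 as worked: K P K K P K P K P K K P K P K P K K P
Stitch 8 in working order -> K

Stitch:
K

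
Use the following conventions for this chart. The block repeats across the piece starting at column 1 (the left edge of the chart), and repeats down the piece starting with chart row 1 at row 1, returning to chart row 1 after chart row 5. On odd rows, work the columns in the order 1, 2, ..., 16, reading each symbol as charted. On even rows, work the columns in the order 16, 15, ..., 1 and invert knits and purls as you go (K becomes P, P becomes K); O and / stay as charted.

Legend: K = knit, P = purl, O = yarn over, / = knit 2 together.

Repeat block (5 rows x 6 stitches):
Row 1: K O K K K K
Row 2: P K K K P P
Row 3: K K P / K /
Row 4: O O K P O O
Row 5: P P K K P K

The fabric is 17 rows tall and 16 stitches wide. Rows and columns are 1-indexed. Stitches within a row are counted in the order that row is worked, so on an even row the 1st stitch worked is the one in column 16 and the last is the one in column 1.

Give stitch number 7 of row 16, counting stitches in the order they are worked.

Result:
P

Derivation:
Row 16: (16-1) mod 5 = 0, so use chart row 1. Even row -> WS.
Chart row 1 tiled across columns 1-16: K O K K K K K O K K K K K O K K
Wrong side: read the tiled row from column 16 down to 1 and exchange K with P (leave O, /).
Row 16 as worked: P P O P P P P P O P P P P P O P
The 7th stitch worked is P.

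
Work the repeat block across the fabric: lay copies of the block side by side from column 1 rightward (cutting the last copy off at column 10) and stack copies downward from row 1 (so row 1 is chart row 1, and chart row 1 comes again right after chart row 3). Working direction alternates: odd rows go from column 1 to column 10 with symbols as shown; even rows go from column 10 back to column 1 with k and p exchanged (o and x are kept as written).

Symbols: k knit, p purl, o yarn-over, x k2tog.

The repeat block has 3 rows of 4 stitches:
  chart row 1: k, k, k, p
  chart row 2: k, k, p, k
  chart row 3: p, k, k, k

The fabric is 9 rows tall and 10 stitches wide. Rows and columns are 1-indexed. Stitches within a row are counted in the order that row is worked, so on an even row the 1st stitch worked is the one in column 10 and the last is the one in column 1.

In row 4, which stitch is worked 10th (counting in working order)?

Stitch:
p

Derivation:
Row 4 uses chart row ((4-1) mod 3)+1 = 1. Row 4 is even, so WS.
Chart row 1 tiled across columns 1-10: k k k p k k k p k k
WS: work from column 10 back to column 1 (reverse the tiled row), swapping k<->p (o and x unchanged).
Row 4 as worked: p p k p p p k p p p
Counting 10 along the worked row gives p.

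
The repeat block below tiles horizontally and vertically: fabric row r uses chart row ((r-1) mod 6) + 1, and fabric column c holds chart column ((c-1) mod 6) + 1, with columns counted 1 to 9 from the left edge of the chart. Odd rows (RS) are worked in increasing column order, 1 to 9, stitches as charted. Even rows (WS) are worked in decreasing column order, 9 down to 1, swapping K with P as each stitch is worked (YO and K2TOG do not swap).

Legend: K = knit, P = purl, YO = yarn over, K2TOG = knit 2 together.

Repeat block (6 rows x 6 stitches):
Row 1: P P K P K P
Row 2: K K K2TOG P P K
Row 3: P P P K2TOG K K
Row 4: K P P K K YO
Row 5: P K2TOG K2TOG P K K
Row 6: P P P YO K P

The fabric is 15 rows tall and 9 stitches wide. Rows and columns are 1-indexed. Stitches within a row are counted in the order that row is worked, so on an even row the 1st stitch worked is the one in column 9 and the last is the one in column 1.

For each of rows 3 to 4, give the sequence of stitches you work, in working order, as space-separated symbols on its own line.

Row 3: chart row 3, RS - tile across columns 1-9 and work as-is.
Row 4: chart row 4, WS - tiled (columns 1-9): K P P K K YO K P P; work from column 9 back to 1 with K<->P swapped.

Rows as worked:
P P P K2TOG K K P P P
K K P YO P P K K P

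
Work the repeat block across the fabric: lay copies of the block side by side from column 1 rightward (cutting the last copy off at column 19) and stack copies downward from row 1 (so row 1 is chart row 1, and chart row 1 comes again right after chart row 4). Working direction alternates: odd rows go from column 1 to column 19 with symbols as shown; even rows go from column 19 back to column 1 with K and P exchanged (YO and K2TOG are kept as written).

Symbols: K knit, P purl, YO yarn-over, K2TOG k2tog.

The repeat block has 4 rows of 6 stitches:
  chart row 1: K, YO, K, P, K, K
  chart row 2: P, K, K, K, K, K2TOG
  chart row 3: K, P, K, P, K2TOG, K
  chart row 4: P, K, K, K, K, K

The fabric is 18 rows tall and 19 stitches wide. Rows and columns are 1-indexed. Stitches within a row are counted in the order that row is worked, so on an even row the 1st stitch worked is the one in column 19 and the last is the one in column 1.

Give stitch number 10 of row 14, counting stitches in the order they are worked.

== STITCH ==
P

Derivation:
Row 14 uses chart row ((14-1) mod 4)+1 = 2. Row 14 is even, so WS.
Chart row 2 tiled across columns 1-19: P K K K K K2TOG P K K K K K2TOG P K K K K K2TOG P
WS row: flip the tiled sequence (start at column 19) and apply K<->P; YO and K2TOG stay.
Row 14 as worked: K K2TOG P P P P K K2TOG P P P P K K2TOG P P P P K
Stitch 10 in working order -> P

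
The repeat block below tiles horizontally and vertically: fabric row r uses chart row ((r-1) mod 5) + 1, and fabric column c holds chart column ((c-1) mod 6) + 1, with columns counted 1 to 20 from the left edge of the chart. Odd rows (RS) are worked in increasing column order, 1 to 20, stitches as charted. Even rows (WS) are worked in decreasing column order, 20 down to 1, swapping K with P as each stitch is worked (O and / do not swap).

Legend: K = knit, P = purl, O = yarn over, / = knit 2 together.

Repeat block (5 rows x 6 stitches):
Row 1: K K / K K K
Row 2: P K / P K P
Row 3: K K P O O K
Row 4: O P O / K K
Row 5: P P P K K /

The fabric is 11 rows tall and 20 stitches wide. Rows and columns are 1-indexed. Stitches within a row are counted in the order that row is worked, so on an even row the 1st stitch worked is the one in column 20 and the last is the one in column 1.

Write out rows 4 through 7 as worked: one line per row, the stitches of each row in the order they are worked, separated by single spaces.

Rows as worked:
K O P P / O K O P P / O K O P P / O K O
P P P K K / P P P K K / P P P K K / P P
P P P P P / P P P P P / P P P P P / P P
P K / P K P P K / P K P P K / P K P P K

Derivation:
Row 4: chart row 4, WS - tiled (columns 1-20): O P O / K K O P O / K K O P O / K K O P; work from column 20 back to 1 with K<->P swapped.
Row 5: chart row 5, RS - tile across columns 1-20 and work as-is.
Row 6: chart row 1, WS - tiled (columns 1-20): K K / K K K K K / K K K K K / K K K K K; work from column 20 back to 1 with K<->P swapped.
Row 7: chart row 2, RS - tile across columns 1-20 and work as-is.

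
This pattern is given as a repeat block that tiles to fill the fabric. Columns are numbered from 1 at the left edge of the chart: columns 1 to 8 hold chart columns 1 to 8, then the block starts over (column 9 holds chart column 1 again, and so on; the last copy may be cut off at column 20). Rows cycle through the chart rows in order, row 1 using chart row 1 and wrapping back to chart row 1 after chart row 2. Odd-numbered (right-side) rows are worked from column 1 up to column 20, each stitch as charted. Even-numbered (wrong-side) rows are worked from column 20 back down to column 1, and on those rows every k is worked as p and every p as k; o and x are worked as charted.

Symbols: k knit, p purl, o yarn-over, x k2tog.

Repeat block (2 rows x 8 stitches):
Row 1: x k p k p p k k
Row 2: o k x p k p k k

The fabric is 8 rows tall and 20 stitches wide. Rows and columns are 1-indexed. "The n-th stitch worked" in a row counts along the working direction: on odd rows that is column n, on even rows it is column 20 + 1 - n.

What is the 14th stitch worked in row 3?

== STITCH ==
p

Derivation:
Row 3 uses chart row ((3-1) mod 2)+1 = 1. Row 3 is odd, so RS.
Chart row 1 tiled across columns 1-20: x k p k p p k k x k p k p p k k x k p k
RS row: no reversal, no swap; stitch n worked = column n.
Counting 14 along the worked row gives p.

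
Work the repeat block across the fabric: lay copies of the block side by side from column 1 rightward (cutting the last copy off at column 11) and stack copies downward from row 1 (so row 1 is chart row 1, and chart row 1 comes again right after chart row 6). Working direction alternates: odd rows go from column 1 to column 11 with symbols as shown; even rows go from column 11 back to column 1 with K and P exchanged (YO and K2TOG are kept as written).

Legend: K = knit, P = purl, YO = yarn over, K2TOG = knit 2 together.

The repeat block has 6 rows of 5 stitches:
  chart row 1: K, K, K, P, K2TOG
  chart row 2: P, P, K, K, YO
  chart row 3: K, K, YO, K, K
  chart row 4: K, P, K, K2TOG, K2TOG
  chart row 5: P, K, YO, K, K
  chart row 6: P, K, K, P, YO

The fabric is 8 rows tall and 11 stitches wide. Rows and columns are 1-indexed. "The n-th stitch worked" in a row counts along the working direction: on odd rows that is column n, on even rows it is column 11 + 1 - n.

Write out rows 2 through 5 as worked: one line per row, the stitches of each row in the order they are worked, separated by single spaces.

Row 2: chart row 2, WS - tiled (columns 1-11): P P K K YO P P K K YO P; work from column 11 back to 1 with K<->P swapped.
Row 3: chart row 3, RS - tile across columns 1-11 and work as-is.
Row 4: chart row 4, WS - tiled (columns 1-11): K P K K2TOG K2TOG K P K K2TOG K2TOG K; work from column 11 back to 1 with K<->P swapped.
Row 5: chart row 5, RS - tile across columns 1-11 and work as-is.

Result:
K YO P P K K YO P P K K
K K YO K K K K YO K K K
P K2TOG K2TOG P K P K2TOG K2TOG P K P
P K YO K K P K YO K K P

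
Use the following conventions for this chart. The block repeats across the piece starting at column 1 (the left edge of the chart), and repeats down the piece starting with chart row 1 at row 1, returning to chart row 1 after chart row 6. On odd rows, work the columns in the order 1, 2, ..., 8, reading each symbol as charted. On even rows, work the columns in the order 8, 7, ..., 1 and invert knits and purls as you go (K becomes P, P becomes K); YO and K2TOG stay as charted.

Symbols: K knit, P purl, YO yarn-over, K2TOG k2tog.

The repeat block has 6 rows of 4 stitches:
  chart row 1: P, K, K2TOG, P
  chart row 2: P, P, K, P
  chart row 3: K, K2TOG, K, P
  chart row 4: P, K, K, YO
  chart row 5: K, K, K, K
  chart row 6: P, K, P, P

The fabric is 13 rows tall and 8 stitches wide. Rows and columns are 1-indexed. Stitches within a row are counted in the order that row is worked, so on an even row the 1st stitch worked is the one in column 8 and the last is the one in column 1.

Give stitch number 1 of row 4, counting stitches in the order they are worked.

== STITCH ==
YO

Derivation:
For row 4: chart row = ((4-1) mod 6) + 1 = 4; this is a WS (even) row.
Chart row 4 tiled across columns 1-8: P K K YO P K K YO
WS row: flip the tiled sequence (start at column 8) and apply K<->P; YO and K2TOG stay.
Row 4 as worked: YO P P K YO P P K
The 1st stitch worked is YO.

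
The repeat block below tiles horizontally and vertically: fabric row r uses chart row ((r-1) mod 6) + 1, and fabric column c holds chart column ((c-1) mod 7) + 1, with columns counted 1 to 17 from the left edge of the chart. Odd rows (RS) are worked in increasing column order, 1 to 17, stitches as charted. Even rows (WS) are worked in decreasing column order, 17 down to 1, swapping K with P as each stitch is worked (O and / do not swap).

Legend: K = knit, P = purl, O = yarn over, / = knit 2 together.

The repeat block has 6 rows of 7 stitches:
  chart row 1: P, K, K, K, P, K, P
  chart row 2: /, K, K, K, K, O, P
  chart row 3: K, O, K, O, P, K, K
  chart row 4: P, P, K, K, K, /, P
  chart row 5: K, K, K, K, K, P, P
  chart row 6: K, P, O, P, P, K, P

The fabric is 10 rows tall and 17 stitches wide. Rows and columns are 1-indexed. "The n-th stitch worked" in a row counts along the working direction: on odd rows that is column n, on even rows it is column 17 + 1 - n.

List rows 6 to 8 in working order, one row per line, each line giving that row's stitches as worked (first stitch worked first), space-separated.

Rows as worked:
O K P K P K K O K P K P K K O K P
P K K K P K P P K K K P K P P K K
P P / K O P P P P / K O P P P P /

Derivation:
Row 6: chart row 6, WS - tiled (columns 1-17): K P O P P K P K P O P P K P K P O; work from column 17 back to 1 with K<->P swapped.
Row 7: chart row 1, RS - tile across columns 1-17 and work as-is.
Row 8: chart row 2, WS - tiled (columns 1-17): / K K K K O P / K K K K O P / K K; work from column 17 back to 1 with K<->P swapped.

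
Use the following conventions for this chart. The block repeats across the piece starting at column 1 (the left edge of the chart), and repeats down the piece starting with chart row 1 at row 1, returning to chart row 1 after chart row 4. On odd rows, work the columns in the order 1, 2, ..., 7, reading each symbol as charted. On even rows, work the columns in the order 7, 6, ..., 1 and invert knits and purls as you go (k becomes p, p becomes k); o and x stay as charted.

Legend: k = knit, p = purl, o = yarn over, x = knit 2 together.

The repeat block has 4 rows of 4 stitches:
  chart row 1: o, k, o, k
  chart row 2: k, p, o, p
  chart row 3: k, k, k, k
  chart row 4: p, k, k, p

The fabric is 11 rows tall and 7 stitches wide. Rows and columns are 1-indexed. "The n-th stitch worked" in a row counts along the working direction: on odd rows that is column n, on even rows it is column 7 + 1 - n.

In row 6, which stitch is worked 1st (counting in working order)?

For row 6: chart row = ((6-1) mod 4) + 1 = 2; this is a WS (even) row.
Chart row 2 tiled across columns 1-7: k p o p k p o
WS row: flip the tiled sequence (start at column 7) and apply k<->p; o and x stay.
Row 6 as worked: o k p k o k p
The 1st stitch worked is o.

== STITCH ==
o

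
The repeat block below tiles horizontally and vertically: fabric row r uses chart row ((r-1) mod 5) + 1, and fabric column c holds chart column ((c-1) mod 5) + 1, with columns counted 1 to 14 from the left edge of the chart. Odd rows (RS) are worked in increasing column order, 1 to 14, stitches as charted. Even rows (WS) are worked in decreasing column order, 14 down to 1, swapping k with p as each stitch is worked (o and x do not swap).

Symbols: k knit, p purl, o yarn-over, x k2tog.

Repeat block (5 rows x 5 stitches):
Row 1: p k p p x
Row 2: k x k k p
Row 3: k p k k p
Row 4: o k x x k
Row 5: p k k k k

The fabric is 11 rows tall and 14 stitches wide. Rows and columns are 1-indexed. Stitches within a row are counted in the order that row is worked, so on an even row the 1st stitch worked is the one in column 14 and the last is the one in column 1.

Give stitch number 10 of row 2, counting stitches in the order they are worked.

Row 2 uses chart row ((2-1) mod 5)+1 = 2. Row 2 is even, so WS.
Chart row 2 tiled across columns 1-14: k x k k p k x k k p k x k k
Wrong side: read the tiled row from column 14 down to 1 and exchange k with p (leave o, x).
Row 2 as worked: p p x p k p p x p k p p x p
The 10th stitch worked is k.

== STITCH ==
k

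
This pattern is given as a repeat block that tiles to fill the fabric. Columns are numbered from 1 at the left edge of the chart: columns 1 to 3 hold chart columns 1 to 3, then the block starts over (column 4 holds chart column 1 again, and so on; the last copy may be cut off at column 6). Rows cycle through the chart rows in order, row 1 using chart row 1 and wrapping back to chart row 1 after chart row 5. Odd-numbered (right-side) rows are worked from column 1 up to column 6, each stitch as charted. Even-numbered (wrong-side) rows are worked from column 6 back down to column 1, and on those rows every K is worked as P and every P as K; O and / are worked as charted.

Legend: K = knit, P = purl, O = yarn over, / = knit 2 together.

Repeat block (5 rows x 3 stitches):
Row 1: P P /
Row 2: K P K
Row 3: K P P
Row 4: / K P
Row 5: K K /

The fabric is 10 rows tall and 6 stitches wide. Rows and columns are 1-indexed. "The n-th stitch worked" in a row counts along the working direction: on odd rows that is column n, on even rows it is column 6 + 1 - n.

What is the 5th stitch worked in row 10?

Row 10: (10-1) mod 5 = 4, so use chart row 5. Even row -> WS.
Chart row 5 tiled across columns 1-6: K K / K K /
WS: work from column 6 back to column 1 (reverse the tiled row), swapping K<->P (O and / unchanged).
Row 10 as worked: / P P / P P
Stitch 5 in working order -> P

== STITCH ==
P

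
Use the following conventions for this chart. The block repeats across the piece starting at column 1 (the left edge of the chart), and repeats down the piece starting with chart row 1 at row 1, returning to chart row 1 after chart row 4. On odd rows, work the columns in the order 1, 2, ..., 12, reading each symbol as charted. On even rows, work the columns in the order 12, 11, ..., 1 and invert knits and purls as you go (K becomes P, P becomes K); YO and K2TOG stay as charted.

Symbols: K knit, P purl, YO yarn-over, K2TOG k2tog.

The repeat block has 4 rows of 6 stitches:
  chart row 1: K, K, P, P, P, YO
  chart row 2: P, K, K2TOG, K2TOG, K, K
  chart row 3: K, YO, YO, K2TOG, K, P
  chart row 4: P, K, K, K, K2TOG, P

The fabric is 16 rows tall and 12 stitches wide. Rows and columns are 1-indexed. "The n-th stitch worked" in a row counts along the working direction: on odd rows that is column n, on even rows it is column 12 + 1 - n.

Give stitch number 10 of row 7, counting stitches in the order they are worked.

Stitch:
K2TOG

Derivation:
For row 7: chart row = ((7-1) mod 4) + 1 = 3; this is a RS (odd) row.
Chart row 3 tiled across columns 1-12: K YO YO K2TOG K P K YO YO K2TOG K P
RS row: no reversal, no swap; stitch n worked = column n.
The 10th stitch worked is K2TOG.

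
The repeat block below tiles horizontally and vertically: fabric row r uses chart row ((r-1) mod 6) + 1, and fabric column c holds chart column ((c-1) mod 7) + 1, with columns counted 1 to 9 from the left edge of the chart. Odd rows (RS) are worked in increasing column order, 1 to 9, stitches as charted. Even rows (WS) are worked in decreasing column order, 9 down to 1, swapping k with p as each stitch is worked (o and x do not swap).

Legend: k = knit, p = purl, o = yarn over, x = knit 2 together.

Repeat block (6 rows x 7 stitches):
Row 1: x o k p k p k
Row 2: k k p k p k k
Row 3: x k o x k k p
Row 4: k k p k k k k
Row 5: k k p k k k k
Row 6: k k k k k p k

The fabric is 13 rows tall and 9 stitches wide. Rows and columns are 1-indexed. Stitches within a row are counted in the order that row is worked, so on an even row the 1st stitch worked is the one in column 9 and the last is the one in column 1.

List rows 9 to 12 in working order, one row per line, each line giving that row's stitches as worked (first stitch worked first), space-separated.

== ROWS AS WORKED ==
x k o x k k p x k
p p p p p p k p p
k k p k k k k k k
p p p k p p p p p

Derivation:
Row 9: chart row 3, RS - tile across columns 1-9 and work as-is.
Row 10: chart row 4, WS - tiled (columns 1-9): k k p k k k k k k; work from column 9 back to 1 with k<->p swapped.
Row 11: chart row 5, RS - tile across columns 1-9 and work as-is.
Row 12: chart row 6, WS - tiled (columns 1-9): k k k k k p k k k; work from column 9 back to 1 with k<->p swapped.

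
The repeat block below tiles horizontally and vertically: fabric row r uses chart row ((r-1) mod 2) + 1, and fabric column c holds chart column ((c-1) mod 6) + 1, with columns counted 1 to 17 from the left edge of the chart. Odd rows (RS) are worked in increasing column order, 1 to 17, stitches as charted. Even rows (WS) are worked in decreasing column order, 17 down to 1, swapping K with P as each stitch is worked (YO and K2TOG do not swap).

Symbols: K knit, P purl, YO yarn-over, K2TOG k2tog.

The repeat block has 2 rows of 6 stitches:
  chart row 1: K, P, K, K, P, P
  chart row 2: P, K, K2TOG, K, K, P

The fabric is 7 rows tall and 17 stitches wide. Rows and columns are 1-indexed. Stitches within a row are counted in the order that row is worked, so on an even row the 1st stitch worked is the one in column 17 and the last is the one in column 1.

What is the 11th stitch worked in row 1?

Stitch:
P

Derivation:
Row 1 uses chart row ((1-1) mod 2)+1 = 1. Row 1 is odd, so RS.
Chart row 1 tiled across columns 1-17: K P K K P P K P K K P P K P K K P
Right side: take the tiled row as-is (worked left to right from column 1).
Counting 11 along the worked row gives P.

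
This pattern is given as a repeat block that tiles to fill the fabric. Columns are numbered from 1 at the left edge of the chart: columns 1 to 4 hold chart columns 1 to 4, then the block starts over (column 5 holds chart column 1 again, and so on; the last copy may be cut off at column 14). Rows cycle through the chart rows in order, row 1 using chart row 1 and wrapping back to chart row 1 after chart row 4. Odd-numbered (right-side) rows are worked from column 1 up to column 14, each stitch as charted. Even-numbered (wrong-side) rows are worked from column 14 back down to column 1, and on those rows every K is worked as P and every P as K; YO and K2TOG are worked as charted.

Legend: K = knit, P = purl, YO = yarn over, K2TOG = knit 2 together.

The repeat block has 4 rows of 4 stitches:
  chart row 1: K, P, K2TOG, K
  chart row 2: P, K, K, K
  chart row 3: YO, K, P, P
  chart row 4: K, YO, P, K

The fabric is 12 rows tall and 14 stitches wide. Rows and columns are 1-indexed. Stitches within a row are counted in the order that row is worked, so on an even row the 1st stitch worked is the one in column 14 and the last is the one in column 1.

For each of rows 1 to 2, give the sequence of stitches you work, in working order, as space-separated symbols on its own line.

Row 1: chart row 1, RS - tile across columns 1-14 and work as-is.
Row 2: chart row 2, WS - tiled (columns 1-14): P K K K P K K K P K K K P K; work from column 14 back to 1 with K<->P swapped.

Result:
K P K2TOG K K P K2TOG K K P K2TOG K K P
P K P P P K P P P K P P P K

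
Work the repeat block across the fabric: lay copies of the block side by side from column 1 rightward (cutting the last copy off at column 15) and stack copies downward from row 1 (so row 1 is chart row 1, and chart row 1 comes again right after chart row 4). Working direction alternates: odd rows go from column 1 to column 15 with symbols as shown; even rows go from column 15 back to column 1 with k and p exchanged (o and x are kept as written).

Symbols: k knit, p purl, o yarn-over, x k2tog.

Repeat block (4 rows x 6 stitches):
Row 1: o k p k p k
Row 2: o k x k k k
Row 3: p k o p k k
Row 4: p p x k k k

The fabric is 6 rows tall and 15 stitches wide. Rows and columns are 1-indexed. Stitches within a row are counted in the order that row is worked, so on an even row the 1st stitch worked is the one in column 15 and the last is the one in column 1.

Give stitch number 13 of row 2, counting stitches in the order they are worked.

Row 2 uses chart row ((2-1) mod 4)+1 = 2. Row 2 is even, so WS.
Chart row 2 tiled across columns 1-15: o k x k k k o k x k k k o k x
Wrong side: read the tiled row from column 15 down to 1 and exchange k with p (leave o, x).
Row 2 as worked: x p o p p p x p o p p p x p o
Counting 13 along the worked row gives x.

== STITCH ==
x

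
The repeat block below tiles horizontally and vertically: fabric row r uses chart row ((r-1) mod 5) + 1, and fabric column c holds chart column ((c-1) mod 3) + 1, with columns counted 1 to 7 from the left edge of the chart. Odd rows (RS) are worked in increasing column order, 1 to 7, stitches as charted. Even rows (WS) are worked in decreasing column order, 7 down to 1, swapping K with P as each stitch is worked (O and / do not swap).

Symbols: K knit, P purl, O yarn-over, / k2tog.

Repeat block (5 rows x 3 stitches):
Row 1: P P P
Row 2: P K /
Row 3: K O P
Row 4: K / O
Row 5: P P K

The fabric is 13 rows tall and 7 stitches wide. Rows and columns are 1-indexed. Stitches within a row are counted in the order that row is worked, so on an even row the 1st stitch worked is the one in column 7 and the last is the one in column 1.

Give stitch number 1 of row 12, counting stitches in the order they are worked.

Stitch:
K

Derivation:
Row 12 uses chart row ((12-1) mod 5)+1 = 2. Row 12 is even, so WS.
Chart row 2 tiled across columns 1-7: P K / P K / P
WS row: flip the tiled sequence (start at column 7) and apply K<->P; O and / stay.
Row 12 as worked: K / P K / P K
Counting 1 along the worked row gives K.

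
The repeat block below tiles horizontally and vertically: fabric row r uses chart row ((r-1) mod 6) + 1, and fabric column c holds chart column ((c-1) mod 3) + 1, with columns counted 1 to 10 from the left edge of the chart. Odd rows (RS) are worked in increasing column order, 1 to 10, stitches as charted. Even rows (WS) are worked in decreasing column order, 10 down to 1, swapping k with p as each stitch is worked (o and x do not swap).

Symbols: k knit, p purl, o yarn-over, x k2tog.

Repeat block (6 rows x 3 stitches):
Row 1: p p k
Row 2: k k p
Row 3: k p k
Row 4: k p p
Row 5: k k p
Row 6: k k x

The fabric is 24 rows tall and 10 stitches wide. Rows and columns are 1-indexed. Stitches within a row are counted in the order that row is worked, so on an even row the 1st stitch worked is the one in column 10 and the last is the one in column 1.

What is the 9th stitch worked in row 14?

== STITCH ==
p

Derivation:
Row 14: (14-1) mod 6 = 1, so use chart row 2. Even row -> WS.
Chart row 2 tiled across columns 1-10: k k p k k p k k p k
Wrong side: read the tiled row from column 10 down to 1 and exchange k with p (leave o, x).
Row 14 as worked: p k p p k p p k p p
Counting 9 along the worked row gives p.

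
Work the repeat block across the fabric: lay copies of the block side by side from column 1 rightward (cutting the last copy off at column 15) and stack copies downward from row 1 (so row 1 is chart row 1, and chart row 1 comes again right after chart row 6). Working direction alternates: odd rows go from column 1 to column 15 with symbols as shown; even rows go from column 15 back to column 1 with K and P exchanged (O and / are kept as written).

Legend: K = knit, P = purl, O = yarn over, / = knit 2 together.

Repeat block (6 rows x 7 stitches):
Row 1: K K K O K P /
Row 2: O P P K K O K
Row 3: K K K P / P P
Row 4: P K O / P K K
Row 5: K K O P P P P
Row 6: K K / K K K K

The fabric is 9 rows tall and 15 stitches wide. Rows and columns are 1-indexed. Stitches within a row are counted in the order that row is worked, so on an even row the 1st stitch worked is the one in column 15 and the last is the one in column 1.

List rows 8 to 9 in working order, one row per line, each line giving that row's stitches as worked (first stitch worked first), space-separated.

Rows as worked:
O P O P P K K O P O P P K K O
K K K P / P P K K K P / P P K

Derivation:
Row 8: chart row 2, WS - tiled (columns 1-15): O P P K K O K O P P K K O K O; work from column 15 back to 1 with K<->P swapped.
Row 9: chart row 3, RS - tile across columns 1-15 and work as-is.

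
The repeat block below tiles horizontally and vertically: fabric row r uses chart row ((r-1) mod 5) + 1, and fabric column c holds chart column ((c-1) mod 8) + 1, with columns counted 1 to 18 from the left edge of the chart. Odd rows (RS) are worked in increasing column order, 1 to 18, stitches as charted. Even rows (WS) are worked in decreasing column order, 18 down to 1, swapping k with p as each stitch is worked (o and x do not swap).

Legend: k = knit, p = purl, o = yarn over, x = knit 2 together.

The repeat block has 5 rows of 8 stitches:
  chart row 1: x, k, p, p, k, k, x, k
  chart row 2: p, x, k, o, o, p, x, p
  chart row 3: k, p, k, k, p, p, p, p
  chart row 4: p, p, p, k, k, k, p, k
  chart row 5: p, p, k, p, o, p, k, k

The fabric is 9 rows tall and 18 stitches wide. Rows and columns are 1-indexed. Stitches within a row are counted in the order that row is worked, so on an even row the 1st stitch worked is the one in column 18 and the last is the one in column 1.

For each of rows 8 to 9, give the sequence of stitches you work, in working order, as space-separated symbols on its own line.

Row 8: chart row 3, WS - tiled (columns 1-18): k p k k p p p p k p k k p p p p k p; work from column 18 back to 1 with k<->p swapped.
Row 9: chart row 4, RS - tile across columns 1-18 and work as-is.

Rows as worked:
k p k k k k p p k p k k k k p p k p
p p p k k k p k p p p k k k p k p p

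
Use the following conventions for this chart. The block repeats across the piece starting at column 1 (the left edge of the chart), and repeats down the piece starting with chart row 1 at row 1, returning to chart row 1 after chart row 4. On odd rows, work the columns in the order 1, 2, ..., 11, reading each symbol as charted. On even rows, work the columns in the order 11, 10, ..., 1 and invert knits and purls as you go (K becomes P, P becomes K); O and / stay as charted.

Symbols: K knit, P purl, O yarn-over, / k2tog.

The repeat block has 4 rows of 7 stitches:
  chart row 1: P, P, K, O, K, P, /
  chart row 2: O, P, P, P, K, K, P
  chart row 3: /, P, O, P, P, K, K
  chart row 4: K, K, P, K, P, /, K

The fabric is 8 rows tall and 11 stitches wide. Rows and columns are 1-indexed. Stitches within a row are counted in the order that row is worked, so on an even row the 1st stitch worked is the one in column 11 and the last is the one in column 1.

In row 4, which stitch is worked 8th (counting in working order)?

Row 4 uses chart row ((4-1) mod 4)+1 = 4. Row 4 is even, so WS.
Chart row 4 tiled across columns 1-11: K K P K P / K K K P K
Wrong side: read the tiled row from column 11 down to 1 and exchange K with P (leave O, /).
Row 4 as worked: P K P P P / K P K P P
The 8th stitch worked is P.

Result:
P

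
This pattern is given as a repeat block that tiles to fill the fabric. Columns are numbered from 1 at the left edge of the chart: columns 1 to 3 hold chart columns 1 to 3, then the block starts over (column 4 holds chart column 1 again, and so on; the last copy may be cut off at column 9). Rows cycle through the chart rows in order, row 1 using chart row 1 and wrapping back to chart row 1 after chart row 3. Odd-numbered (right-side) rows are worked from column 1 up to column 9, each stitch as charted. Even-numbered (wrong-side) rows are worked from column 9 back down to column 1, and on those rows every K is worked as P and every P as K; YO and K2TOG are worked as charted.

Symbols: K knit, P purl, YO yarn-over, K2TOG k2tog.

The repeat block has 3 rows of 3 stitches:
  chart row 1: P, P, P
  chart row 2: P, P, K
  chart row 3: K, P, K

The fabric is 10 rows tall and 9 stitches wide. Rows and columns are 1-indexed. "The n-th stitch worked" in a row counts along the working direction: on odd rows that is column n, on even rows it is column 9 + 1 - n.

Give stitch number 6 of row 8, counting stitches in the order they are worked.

Result:
K

Derivation:
For row 8: chart row = ((8-1) mod 3) + 1 = 2; this is a WS (even) row.
Chart row 2 tiled across columns 1-9: P P K P P K P P K
WS: work from column 9 back to column 1 (reverse the tiled row), swapping K<->P (YO and K2TOG unchanged).
Row 8 as worked: P K K P K K P K K
Counting 6 along the worked row gives K.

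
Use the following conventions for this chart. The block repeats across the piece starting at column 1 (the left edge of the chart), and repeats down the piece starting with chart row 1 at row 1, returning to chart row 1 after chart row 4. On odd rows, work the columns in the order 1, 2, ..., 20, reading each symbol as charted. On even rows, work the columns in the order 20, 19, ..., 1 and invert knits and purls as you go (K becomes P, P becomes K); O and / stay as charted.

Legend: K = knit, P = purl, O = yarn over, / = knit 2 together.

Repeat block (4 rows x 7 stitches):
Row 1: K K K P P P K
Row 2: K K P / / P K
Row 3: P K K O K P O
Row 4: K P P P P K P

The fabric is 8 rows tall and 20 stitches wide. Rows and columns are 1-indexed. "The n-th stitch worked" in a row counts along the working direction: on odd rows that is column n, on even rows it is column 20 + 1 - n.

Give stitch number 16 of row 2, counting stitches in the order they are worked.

Stitch:
/

Derivation:
Row 2 uses chart row ((2-1) mod 4)+1 = 2. Row 2 is even, so WS.
Chart row 2 tiled across columns 1-20: K K P / / P K K K P / / P K K K P / / P
Wrong side: read the tiled row from column 20 down to 1 and exchange K with P (leave O, /).
Row 2 as worked: K / / K P P P K / / K P P P K / / K P P
Counting 16 along the worked row gives /.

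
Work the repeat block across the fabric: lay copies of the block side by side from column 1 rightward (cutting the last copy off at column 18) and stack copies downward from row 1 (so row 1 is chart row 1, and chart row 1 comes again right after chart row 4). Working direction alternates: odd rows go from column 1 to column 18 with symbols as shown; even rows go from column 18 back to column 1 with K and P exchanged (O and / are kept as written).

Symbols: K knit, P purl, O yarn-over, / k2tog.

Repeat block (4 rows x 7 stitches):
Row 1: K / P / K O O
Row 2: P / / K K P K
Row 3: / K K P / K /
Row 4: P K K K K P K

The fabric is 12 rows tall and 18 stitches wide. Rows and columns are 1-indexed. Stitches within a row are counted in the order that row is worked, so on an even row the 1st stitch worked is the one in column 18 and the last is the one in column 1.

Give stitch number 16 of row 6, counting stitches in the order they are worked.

Row 6 uses chart row ((6-1) mod 4)+1 = 2. Row 6 is even, so WS.
Chart row 2 tiled across columns 1-18: P / / K K P K P / / K K P K P / / K
WS row: flip the tiled sequence (start at column 18) and apply K<->P; O and / stay.
Row 6 as worked: P / / K P K P P / / K P K P P / / K
Counting 16 along the worked row gives /.

== STITCH ==
/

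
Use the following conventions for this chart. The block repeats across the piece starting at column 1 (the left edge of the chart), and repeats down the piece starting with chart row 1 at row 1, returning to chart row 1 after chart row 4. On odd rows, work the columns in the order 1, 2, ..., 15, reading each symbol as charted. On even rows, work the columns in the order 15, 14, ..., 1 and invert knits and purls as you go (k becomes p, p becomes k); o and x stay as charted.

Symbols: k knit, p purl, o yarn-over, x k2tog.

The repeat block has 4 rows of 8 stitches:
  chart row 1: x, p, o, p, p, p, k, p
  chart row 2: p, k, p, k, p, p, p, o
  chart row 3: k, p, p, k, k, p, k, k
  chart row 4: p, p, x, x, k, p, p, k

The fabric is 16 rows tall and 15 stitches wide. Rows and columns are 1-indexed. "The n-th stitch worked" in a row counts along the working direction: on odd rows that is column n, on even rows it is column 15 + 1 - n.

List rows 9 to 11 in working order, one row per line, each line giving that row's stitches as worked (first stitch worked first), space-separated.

Row 9: chart row 1, RS - tile across columns 1-15 and work as-is.
Row 10: chart row 2, WS - tiled (columns 1-15): p k p k p p p o p k p k p p p; work from column 15 back to 1 with k<->p swapped.
Row 11: chart row 3, RS - tile across columns 1-15 and work as-is.

Rows as worked:
x p o p p p k p x p o p p p k
k k k p k p k o k k k p k p k
k p p k k p k k k p p k k p k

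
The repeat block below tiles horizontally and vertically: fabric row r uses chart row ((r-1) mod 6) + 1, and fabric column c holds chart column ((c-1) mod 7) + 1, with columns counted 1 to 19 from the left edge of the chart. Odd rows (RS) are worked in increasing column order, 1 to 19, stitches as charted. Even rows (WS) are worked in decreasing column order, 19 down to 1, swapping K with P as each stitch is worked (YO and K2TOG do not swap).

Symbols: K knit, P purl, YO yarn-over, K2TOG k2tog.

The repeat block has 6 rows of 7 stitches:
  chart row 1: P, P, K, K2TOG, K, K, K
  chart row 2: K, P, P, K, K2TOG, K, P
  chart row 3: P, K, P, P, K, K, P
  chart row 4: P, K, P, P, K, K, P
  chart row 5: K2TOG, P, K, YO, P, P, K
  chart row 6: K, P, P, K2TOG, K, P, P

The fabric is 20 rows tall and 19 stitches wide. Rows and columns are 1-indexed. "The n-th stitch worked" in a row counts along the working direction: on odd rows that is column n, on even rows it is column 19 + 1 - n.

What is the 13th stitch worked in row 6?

Result:
K

Derivation:
For row 6: chart row = ((6-1) mod 6) + 1 = 6; this is a WS (even) row.
Chart row 6 tiled across columns 1-19: K P P K2TOG K P P K P P K2TOG K P P K P P K2TOG K
WS: work from column 19 back to column 1 (reverse the tiled row), swapping K<->P (YO and K2TOG unchanged).
Row 6 as worked: P K2TOG K K P K K P K2TOG K K P K K P K2TOG K K P
Counting 13 along the worked row gives K.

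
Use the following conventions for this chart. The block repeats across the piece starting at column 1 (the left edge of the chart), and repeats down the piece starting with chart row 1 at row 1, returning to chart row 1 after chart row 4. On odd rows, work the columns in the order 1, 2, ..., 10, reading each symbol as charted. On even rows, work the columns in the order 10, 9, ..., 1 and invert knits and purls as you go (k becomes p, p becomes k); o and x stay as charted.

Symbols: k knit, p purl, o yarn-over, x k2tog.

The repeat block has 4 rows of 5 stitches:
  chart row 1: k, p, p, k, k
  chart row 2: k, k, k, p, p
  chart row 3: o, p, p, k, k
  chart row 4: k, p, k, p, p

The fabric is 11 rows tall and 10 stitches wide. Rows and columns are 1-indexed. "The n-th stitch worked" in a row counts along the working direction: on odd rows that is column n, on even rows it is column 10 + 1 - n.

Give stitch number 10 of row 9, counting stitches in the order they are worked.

Row 9 uses chart row ((9-1) mod 4)+1 = 1. Row 9 is odd, so RS.
Chart row 1 tiled across columns 1-10: k p p k k k p p k k
RS row: no reversal, no swap; stitch n worked = column n.
Stitch 10 in working order -> k

== STITCH ==
k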